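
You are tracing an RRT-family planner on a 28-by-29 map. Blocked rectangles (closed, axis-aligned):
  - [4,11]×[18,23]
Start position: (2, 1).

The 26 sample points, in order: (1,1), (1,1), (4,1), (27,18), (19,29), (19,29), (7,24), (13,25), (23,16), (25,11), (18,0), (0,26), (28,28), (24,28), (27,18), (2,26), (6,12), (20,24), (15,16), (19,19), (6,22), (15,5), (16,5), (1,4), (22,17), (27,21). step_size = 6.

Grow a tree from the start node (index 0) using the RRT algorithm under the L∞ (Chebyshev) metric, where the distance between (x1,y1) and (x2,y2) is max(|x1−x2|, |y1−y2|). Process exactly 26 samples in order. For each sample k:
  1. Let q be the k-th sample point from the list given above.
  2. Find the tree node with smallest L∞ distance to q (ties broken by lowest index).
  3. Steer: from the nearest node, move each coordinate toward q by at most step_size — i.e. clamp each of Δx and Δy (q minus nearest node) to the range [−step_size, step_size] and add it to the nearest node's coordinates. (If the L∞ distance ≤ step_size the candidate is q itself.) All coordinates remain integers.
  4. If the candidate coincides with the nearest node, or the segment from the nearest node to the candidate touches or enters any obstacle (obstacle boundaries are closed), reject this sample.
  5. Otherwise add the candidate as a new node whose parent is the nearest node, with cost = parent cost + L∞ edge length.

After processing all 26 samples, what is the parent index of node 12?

1. q=(1,1) nearest=0 d=1 new=(1,1) → add node 1 parent=0 cost=1
2. q=(1,1) nearest=1 d=0 → coincident, reject
3. q=(4,1) nearest=0 d=2 new=(4,1) → add node 2 parent=0 cost=2
4. q=(27,18) nearest=2 d=23 new=(10,7) → add node 3 parent=2 cost=8
5. q=(19,29) nearest=3 d=22 new=(16,13) → add node 4 parent=3 cost=14
6. q=(19,29) nearest=4 d=16 new=(19,19) → add node 5 parent=4 cost=20
7. q=(7,24) nearest=4 d=11 new=(10,19) → blocked by [4,11]×[18,23], reject
8. q=(13,25) nearest=5 d=6 new=(13,25) → add node 6 parent=5 cost=26
9. q=(23,16) nearest=5 d=4 new=(23,16) → add node 7 parent=5 cost=24
10. q=(25,11) nearest=7 d=5 new=(25,11) → add node 8 parent=7 cost=29
11. q=(18,0) nearest=3 d=8 new=(16,1) → add node 9 parent=3 cost=14
12. q=(0,26) nearest=6 d=13 new=(7,26) → add node 10 parent=6 cost=32
13. q=(28,28) nearest=5 d=9 new=(25,25) → add node 11 parent=5 cost=26
14. q=(24,28) nearest=11 d=3 new=(24,28) → add node 12 parent=11 cost=29
15. q=(27,18) nearest=7 d=4 new=(27,18) → add node 13 parent=7 cost=28
16. q=(2,26) nearest=10 d=5 new=(2,26) → add node 14 parent=10 cost=37
17. q=(6,12) nearest=3 d=5 new=(6,12) → add node 15 parent=3 cost=13
18. q=(20,24) nearest=12 d=4 new=(20,24) → add node 16 parent=12 cost=33
19. q=(15,16) nearest=4 d=3 new=(15,16) → add node 17 parent=4 cost=17
20. q=(19,19) nearest=5 d=0 → coincident, reject
21. q=(6,22) nearest=10 d=4 new=(6,22) → blocked by [4,11]×[18,23], reject
22. q=(15,5) nearest=9 d=4 new=(15,5) → add node 18 parent=9 cost=18
23. q=(16,5) nearest=18 d=1 new=(16,5) → add node 19 parent=18 cost=19
24. q=(1,4) nearest=0 d=3 new=(1,4) → add node 20 parent=0 cost=3
25. q=(22,17) nearest=7 d=1 new=(22,17) → add node 21 parent=7 cost=25
26. q=(27,21) nearest=13 d=3 new=(27,21) → add node 22 parent=13 cost=31

Parent of node 12: 11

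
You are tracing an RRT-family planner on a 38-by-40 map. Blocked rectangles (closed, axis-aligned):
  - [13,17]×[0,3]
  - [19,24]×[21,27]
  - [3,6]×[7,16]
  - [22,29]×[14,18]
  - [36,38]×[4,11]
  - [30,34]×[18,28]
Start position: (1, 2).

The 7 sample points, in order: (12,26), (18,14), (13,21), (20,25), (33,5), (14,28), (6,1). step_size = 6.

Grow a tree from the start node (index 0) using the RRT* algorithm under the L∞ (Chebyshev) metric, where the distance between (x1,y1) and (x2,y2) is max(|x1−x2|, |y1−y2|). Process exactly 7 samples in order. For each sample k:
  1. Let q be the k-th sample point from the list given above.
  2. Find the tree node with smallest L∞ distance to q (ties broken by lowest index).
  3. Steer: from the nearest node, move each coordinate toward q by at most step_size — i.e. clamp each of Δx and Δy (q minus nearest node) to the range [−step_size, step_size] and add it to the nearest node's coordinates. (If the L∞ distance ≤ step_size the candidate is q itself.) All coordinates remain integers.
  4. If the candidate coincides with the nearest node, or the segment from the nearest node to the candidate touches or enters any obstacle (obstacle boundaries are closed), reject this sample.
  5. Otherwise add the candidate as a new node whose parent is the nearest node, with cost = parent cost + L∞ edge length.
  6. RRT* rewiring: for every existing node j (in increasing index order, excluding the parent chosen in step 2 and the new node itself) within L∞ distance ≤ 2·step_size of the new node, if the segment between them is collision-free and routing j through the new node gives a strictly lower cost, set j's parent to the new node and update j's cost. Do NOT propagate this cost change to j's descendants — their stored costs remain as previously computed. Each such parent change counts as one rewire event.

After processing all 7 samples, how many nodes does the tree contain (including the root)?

Node count: 4

1. q=(12,26) nearest=0 d=24 new=(7,8) → blocked by [3,6]×[7,16], reject
2. q=(18,14) nearest=0 d=17 new=(7,8) → blocked by [3,6]×[7,16], reject
3. q=(13,21) nearest=0 d=19 new=(7,8) → blocked by [3,6]×[7,16], reject
4. q=(20,25) nearest=0 d=23 new=(7,8) → blocked by [3,6]×[7,16], reject
5. q=(33,5) nearest=0 d=32 new=(7,5) → add node 1 parent=0 cost=6
6. q=(14,28) nearest=1 d=23 new=(13,11) → add node 2 parent=1 cost=12
7. q=(6,1) nearest=1 d=4 new=(6,1) → add node 3 parent=1 cost=10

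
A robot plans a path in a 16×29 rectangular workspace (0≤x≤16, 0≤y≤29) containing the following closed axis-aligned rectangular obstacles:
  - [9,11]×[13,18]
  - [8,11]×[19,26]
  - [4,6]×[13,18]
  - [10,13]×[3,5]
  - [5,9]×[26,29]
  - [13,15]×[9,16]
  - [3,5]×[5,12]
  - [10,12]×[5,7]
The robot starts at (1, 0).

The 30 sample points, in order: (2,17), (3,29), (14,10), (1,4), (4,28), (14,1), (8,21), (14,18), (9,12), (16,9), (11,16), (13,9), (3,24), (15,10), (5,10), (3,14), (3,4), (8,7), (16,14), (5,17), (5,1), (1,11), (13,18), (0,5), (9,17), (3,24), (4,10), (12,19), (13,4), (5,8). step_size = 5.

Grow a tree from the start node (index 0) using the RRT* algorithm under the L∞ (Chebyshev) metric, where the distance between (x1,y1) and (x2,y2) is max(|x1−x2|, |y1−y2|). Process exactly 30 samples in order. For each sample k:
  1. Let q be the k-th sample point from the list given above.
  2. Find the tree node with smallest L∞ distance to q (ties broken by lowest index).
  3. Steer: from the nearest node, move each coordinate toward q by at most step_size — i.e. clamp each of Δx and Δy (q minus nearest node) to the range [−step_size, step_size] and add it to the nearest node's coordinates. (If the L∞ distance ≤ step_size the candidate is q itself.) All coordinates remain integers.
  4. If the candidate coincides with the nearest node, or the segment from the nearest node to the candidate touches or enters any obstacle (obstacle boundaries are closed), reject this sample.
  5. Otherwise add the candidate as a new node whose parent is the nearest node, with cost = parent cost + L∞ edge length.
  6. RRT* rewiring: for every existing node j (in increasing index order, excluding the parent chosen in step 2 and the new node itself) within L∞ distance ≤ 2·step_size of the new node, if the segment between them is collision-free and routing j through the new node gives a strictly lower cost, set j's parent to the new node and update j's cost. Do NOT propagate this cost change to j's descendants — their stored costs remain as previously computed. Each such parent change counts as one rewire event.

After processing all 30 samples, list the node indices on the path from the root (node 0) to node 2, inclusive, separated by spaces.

1. q=(2,17) nearest=0 d=17 new=(2,5) → add node 1 parent=0 cost=5
2. q=(3,29) nearest=1 d=24 new=(3,10) → blocked by [3,5]×[5,12], reject
3. q=(14,10) nearest=1 d=12 new=(7,10) → blocked by [3,5]×[5,12], reject
4. q=(1,4) nearest=1 d=1 new=(1,4) → add node 2 parent=1 cost=6
5. q=(4,28) nearest=1 d=23 new=(4,10) → blocked by [3,5]×[5,12], reject
6. q=(14,1) nearest=1 d=12 new=(7,1) → add node 3 parent=1 cost=10
7. q=(8,21) nearest=1 d=16 new=(7,10) → blocked by [3,5]×[5,12], reject
8. q=(14,18) nearest=1 d=13 new=(7,10) → blocked by [3,5]×[5,12], reject
9. q=(9,12) nearest=1 d=7 new=(7,10) → blocked by [3,5]×[5,12], reject
10. q=(16,9) nearest=3 d=9 new=(12,6) → blocked by [10,13]×[3,5], reject
11. q=(11,16) nearest=1 d=11 new=(7,10) → blocked by [3,5]×[5,12], reject
12. q=(13,9) nearest=3 d=8 new=(12,6) → blocked by [10,13]×[3,5], reject
13. q=(3,24) nearest=1 d=19 new=(3,10) → blocked by [3,5]×[5,12], reject
14. q=(15,10) nearest=3 d=9 new=(12,6) → blocked by [10,13]×[3,5], reject
15. q=(5,10) nearest=1 d=5 new=(5,10) → blocked by [3,5]×[5,12], reject
16. q=(3,14) nearest=1 d=9 new=(3,10) → blocked by [3,5]×[5,12], reject
17. q=(3,4) nearest=1 d=1 new=(3,4) → add node 4 parent=1 cost=6
18. q=(8,7) nearest=4 d=5 new=(8,7) → blocked by [3,5]×[5,12], reject
19. q=(16,14) nearest=3 d=13 new=(12,6) → blocked by [10,13]×[3,5], reject
20. q=(5,17) nearest=1 d=12 new=(5,10) → blocked by [3,5]×[5,12], reject
21. q=(5,1) nearest=3 d=2 new=(5,1) → add node 5 parent=3 cost=12
22. q=(1,11) nearest=1 d=6 new=(1,10) → add node 6 parent=1 cost=10
23. q=(13,18) nearest=6 d=12 new=(6,15) → blocked by [4,6]×[13,18], reject
24. q=(0,5) nearest=2 d=1 new=(0,5) → add node 7 parent=2 cost=7
25. q=(9,17) nearest=6 d=8 new=(6,15) → blocked by [4,6]×[13,18], reject
26. q=(3,24) nearest=6 d=14 new=(3,15) → add node 8 parent=6 cost=15
27. q=(4,10) nearest=6 d=3 new=(4,10) → blocked by [3,5]×[5,12], reject
28. q=(12,19) nearest=8 d=9 new=(8,19) → blocked by [8,11]×[19,26], reject
29. q=(13,4) nearest=3 d=6 new=(12,4) → blocked by [10,13]×[3,5], reject
30. q=(5,8) nearest=1 d=3 new=(5,8) → blocked by [3,5]×[5,12], reject

Path: 0 1 2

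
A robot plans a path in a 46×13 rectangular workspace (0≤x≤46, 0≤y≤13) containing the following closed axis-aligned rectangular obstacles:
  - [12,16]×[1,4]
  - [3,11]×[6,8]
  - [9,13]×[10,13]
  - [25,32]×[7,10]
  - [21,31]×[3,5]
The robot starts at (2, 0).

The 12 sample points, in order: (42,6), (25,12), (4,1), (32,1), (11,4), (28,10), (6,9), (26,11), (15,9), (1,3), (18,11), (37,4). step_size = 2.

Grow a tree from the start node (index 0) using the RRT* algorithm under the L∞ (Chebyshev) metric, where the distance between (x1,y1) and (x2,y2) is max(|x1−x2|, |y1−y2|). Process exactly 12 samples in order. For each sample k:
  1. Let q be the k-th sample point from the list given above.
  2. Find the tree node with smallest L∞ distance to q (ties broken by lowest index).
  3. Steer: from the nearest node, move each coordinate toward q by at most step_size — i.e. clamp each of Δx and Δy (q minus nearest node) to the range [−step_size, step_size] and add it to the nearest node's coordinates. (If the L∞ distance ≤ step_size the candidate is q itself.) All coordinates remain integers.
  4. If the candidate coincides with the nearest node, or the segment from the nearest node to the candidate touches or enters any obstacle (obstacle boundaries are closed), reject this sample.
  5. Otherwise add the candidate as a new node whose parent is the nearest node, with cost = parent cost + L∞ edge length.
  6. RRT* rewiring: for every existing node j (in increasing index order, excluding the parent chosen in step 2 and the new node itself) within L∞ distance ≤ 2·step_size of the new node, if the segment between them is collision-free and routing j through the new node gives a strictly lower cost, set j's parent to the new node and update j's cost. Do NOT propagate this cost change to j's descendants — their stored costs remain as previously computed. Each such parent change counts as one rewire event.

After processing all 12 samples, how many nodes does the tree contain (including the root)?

Node count: 12

1. q=(42,6) nearest=0 d=40 new=(4,2) → add node 1 parent=0 cost=2
2. q=(25,12) nearest=1 d=21 new=(6,4) → add node 2 parent=1 cost=4
3. q=(4,1) nearest=1 d=1 new=(4,1) → add node 3 parent=1 cost=3
4. q=(32,1) nearest=2 d=26 new=(8,2) → add node 4 parent=2 cost=6
5. q=(11,4) nearest=4 d=3 new=(10,4) → add node 5 parent=4 cost=8
6. q=(28,10) nearest=5 d=18 new=(12,6) → add node 6 parent=5 cost=10
7. q=(6,9) nearest=2 d=5 new=(6,6) → blocked by [3,11]×[6,8], reject
8. q=(26,11) nearest=6 d=14 new=(14,8) → add node 7 parent=6 cost=12
9. q=(15,9) nearest=7 d=1 new=(15,9) → add node 8 parent=7 cost=13
10. q=(1,3) nearest=0 d=3 new=(1,2) → add node 9 parent=0 cost=2
11. q=(18,11) nearest=8 d=3 new=(17,11) → add node 10 parent=8 cost=15
12. q=(37,4) nearest=10 d=20 new=(19,9) → add node 11 parent=10 cost=17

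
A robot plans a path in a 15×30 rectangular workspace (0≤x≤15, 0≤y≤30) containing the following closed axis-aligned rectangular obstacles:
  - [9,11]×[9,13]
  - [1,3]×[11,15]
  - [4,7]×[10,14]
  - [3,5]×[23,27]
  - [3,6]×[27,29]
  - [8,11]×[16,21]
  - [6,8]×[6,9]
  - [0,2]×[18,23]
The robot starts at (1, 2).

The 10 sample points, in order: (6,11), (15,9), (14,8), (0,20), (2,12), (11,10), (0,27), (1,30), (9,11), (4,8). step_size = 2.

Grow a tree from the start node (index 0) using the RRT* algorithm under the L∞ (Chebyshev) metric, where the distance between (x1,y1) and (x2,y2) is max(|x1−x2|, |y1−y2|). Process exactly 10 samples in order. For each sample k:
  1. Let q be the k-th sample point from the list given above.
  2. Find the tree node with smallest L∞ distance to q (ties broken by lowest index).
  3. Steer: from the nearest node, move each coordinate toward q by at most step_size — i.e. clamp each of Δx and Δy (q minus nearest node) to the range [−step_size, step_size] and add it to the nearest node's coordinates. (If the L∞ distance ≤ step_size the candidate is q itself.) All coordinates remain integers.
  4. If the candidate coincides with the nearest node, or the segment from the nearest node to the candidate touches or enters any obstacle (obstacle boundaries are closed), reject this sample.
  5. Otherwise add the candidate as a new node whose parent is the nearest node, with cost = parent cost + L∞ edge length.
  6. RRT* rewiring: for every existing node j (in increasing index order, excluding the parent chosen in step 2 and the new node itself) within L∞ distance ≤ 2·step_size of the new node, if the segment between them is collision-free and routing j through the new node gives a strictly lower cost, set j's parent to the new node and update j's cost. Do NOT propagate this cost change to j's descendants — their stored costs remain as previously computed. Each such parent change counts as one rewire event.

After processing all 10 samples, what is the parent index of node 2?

1. q=(6,11) nearest=0 d=9 new=(3,4) → add node 1 parent=0 cost=2
2. q=(15,9) nearest=1 d=12 new=(5,6) → add node 2 parent=1 cost=4
3. q=(14,8) nearest=2 d=9 new=(7,8) → blocked by [6,8]×[6,9], reject
4. q=(0,20) nearest=2 d=14 new=(3,8) → add node 3 parent=2 cost=6
5. q=(2,12) nearest=3 d=4 new=(2,10) → add node 4 parent=3 cost=8
6. q=(11,10) nearest=2 d=6 new=(7,8) → blocked by [6,8]×[6,9], reject
7. q=(0,27) nearest=4 d=17 new=(0,12) → blocked by [1,3]×[11,15], reject
8. q=(1,30) nearest=4 d=20 new=(1,12) → blocked by [1,3]×[11,15], reject
9. q=(9,11) nearest=2 d=5 new=(7,8) → blocked by [6,8]×[6,9], reject
10. q=(4,8) nearest=3 d=1 new=(4,8) → add node 5 parent=3 cost=7

Parent of node 2: 1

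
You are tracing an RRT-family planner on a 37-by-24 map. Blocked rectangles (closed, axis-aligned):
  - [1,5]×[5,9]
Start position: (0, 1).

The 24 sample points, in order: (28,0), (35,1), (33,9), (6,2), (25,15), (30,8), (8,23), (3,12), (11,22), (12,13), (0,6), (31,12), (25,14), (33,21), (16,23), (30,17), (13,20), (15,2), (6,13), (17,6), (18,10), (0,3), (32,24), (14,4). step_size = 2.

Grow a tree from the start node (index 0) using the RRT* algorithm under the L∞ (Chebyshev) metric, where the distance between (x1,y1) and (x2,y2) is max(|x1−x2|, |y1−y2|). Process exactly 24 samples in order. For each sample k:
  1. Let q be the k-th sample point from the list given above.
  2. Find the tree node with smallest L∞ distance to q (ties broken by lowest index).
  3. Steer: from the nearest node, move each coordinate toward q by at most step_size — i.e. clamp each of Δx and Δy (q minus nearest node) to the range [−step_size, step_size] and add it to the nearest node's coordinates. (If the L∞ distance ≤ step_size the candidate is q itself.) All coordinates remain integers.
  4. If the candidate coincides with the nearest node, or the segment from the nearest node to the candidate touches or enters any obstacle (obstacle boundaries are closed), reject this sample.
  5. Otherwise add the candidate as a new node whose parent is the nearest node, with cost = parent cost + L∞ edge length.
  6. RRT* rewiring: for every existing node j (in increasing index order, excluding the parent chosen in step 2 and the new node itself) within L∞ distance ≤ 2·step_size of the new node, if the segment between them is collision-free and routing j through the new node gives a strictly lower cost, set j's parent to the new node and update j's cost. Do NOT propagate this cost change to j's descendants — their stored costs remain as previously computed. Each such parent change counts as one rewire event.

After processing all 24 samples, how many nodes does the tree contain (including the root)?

Node count: 24

1. q=(28,0) nearest=0 d=28 new=(2,0) → add node 1 parent=0 cost=2
2. q=(35,1) nearest=1 d=33 new=(4,1) → add node 2 parent=1 cost=4
3. q=(33,9) nearest=2 d=29 new=(6,3) → add node 3 parent=2 cost=6
4. q=(6,2) nearest=3 d=1 new=(6,2) → add node 4 parent=3 cost=7
5. q=(25,15) nearest=3 d=19 new=(8,5) → add node 5 parent=3 cost=8
6. q=(30,8) nearest=5 d=22 new=(10,7) → add node 6 parent=5 cost=10
7. q=(8,23) nearest=6 d=16 new=(8,9) → add node 7 parent=6 cost=12
8. q=(3,12) nearest=7 d=5 new=(6,11) → add node 8 parent=7 cost=14
9. q=(11,22) nearest=8 d=11 new=(8,13) → add node 9 parent=8 cost=16
10. q=(12,13) nearest=7 d=4 new=(10,11) → add node 10 parent=7 cost=14
11. q=(0,6) nearest=0 d=5 new=(0,3) → add node 11 parent=0 cost=2
12. q=(31,12) nearest=6 d=21 new=(12,9) → add node 12 parent=6 cost=12
13. q=(25,14) nearest=12 d=13 new=(14,11) → add node 13 parent=12 cost=14
14. q=(33,21) nearest=13 d=19 new=(16,13) → add node 14 parent=13 cost=16
15. q=(16,23) nearest=9 d=10 new=(10,15) → add node 15 parent=9 cost=18
16. q=(30,17) nearest=14 d=14 new=(18,15) → add node 16 parent=14 cost=18
17. q=(13,20) nearest=15 d=5 new=(12,17) → add node 17 parent=15 cost=20
18. q=(15,2) nearest=6 d=5 new=(12,5) → add node 18 parent=6 cost=12
19. q=(6,13) nearest=8 d=2 new=(6,13) → add node 19 parent=8 cost=16
20. q=(17,6) nearest=12 d=5 new=(14,7) → add node 20 parent=12 cost=14
21. q=(18,10) nearest=14 d=3 new=(18,11) → add node 21 parent=14 cost=18
22. q=(0,3) nearest=11 d=0 → coincident, reject
23. q=(32,24) nearest=16 d=14 new=(20,17) → add node 22 parent=16 cost=20
24. q=(14,4) nearest=18 d=2 new=(14,4) → add node 23 parent=18 cost=14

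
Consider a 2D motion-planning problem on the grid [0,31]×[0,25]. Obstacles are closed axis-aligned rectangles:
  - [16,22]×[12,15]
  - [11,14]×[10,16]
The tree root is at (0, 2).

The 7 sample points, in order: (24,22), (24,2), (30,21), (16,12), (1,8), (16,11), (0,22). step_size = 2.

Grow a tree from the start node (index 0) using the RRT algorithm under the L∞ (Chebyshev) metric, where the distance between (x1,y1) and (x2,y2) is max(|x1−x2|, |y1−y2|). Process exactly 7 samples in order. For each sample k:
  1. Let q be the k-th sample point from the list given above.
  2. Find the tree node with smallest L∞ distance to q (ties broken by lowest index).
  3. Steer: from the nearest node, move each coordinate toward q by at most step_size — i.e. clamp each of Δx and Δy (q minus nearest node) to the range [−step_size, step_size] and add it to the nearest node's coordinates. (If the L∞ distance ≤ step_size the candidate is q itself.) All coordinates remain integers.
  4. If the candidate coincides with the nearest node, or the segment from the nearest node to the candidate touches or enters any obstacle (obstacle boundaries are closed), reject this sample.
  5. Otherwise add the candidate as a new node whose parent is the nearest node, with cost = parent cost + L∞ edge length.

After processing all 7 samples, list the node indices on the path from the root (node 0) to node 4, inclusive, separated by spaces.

Path: 0 1 2 3 4

1. q=(24,22) nearest=0 d=24 new=(2,4) → add node 1 parent=0 cost=2
2. q=(24,2) nearest=1 d=22 new=(4,2) → add node 2 parent=1 cost=4
3. q=(30,21) nearest=2 d=26 new=(6,4) → add node 3 parent=2 cost=6
4. q=(16,12) nearest=3 d=10 new=(8,6) → add node 4 parent=3 cost=8
5. q=(1,8) nearest=1 d=4 new=(1,6) → add node 5 parent=1 cost=4
6. q=(16,11) nearest=4 d=8 new=(10,8) → add node 6 parent=4 cost=10
7. q=(0,22) nearest=6 d=14 new=(8,10) → add node 7 parent=6 cost=12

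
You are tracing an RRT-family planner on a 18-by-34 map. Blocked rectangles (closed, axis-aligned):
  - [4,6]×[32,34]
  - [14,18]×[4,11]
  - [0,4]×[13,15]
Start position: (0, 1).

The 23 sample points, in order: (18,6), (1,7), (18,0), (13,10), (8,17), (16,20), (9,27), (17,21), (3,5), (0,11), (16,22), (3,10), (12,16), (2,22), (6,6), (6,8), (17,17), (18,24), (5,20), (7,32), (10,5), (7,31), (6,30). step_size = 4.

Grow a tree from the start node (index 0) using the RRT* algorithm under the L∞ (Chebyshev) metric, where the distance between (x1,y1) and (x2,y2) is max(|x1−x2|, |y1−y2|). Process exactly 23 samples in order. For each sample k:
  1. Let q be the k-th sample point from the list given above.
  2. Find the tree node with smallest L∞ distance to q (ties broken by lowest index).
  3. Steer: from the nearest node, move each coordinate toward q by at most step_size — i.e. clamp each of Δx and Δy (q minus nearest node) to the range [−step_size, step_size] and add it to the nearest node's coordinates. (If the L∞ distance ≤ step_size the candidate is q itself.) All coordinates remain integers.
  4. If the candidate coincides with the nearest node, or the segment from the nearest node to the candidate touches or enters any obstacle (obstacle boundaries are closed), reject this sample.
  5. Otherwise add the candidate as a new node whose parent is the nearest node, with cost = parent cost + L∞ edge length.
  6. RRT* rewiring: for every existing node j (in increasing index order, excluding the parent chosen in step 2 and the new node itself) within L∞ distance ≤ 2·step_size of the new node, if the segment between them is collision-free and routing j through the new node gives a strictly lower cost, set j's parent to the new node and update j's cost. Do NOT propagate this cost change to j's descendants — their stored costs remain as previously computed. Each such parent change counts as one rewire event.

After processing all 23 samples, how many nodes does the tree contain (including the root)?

Node count: 24

1. q=(18,6) nearest=0 d=18 new=(4,5) → add node 1 parent=0 cost=4
2. q=(1,7) nearest=1 d=3 new=(1,7) → add node 2 parent=1 cost=7
3. q=(18,0) nearest=1 d=14 new=(8,1) → add node 3 parent=1 cost=8
4. q=(13,10) nearest=1 d=9 new=(8,9) → add node 4 parent=1 cost=8
5. q=(8,17) nearest=4 d=8 new=(8,13) → add node 5 parent=4 cost=12
6. q=(16,20) nearest=5 d=8 new=(12,17) → add node 6 parent=5 cost=16
7. q=(9,27) nearest=6 d=10 new=(9,21) → add node 7 parent=6 cost=20
8. q=(17,21) nearest=6 d=5 new=(16,21) → add node 8 parent=6 cost=20
9. q=(3,5) nearest=1 d=1 new=(3,5) → add node 9 parent=1 cost=5
10. q=(0,11) nearest=2 d=4 new=(0,11) → add node 10 parent=2 cost=11
11. q=(16,22) nearest=8 d=1 new=(16,22) → add node 11 parent=8 cost=21
12. q=(3,10) nearest=2 d=3 new=(3,10) → add node 12 parent=2 cost=10
13. q=(12,16) nearest=6 d=1 new=(12,16) → add node 13 parent=6 cost=17
14. q=(2,22) nearest=7 d=7 new=(5,22) → add node 14 parent=7 cost=24
15. q=(6,6) nearest=1 d=2 new=(6,6) → add node 15 parent=1 cost=6
16. q=(6,8) nearest=4 d=2 new=(6,8) → add node 16 parent=4 cost=10
17. q=(17,17) nearest=8 d=4 new=(17,17) → add node 17 parent=8 cost=24
18. q=(18,24) nearest=11 d=2 new=(18,24) → add node 18 parent=11 cost=23
19. q=(5,20) nearest=14 d=2 new=(5,20) → add node 19 parent=14 cost=26
20. q=(7,32) nearest=11 d=10 new=(12,26) → add node 20 parent=11 cost=25
21. q=(10,5) nearest=3 d=4 new=(10,5) → add node 21 parent=3 cost=12
22. q=(7,31) nearest=20 d=5 new=(8,30) → add node 22 parent=20 cost=29
23. q=(6,30) nearest=22 d=2 new=(6,30) → add node 23 parent=22 cost=31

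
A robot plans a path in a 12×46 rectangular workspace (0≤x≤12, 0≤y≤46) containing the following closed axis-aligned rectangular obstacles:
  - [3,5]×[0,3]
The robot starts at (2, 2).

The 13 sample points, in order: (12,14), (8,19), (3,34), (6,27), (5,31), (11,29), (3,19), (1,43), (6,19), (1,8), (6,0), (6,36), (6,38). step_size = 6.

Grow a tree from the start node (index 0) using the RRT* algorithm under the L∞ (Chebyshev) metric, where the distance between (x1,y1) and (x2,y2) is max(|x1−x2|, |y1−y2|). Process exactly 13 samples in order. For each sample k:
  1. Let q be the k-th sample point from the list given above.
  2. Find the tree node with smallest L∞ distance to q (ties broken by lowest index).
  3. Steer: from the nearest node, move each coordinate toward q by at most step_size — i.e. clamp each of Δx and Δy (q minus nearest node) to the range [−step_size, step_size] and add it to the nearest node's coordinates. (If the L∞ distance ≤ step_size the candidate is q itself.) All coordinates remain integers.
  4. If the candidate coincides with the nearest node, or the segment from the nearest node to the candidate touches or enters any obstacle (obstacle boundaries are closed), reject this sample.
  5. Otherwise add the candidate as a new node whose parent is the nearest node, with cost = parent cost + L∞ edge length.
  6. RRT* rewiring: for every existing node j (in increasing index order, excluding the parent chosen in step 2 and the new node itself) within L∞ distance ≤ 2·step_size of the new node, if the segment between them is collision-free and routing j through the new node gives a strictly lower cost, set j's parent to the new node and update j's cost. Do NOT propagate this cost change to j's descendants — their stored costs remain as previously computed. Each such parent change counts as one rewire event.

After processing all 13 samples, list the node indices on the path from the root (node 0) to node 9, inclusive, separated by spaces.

Path: 0 1 2 3 4 6 9

1. q=(12,14) nearest=0 d=12 new=(8,8) → blocked by [3,5]×[0,3], reject
2. q=(8,19) nearest=0 d=17 new=(8,8) → blocked by [3,5]×[0,3], reject
3. q=(3,34) nearest=0 d=32 new=(3,8) → add node 1 parent=0 cost=6
4. q=(6,27) nearest=1 d=19 new=(6,14) → add node 2 parent=1 cost=12
5. q=(5,31) nearest=2 d=17 new=(5,20) → add node 3 parent=2 cost=18
6. q=(11,29) nearest=3 d=9 new=(11,26) → add node 4 parent=3 cost=24
7. q=(3,19) nearest=3 d=2 new=(3,19) → add node 5 parent=3 cost=20
8. q=(1,43) nearest=4 d=17 new=(5,32) → add node 6 parent=4 cost=30
9. q=(6,19) nearest=3 d=1 new=(6,19) → add node 7 parent=3 cost=19
10. q=(1,8) nearest=1 d=2 new=(1,8) → add node 8 parent=1 cost=8; rewire 5→8 (19<20)
11. q=(6,0) nearest=0 d=4 new=(6,0) → blocked by [3,5]×[0,3], reject
12. q=(6,36) nearest=6 d=4 new=(6,36) → add node 9 parent=6 cost=34
13. q=(6,38) nearest=9 d=2 new=(6,38) → add node 10 parent=9 cost=36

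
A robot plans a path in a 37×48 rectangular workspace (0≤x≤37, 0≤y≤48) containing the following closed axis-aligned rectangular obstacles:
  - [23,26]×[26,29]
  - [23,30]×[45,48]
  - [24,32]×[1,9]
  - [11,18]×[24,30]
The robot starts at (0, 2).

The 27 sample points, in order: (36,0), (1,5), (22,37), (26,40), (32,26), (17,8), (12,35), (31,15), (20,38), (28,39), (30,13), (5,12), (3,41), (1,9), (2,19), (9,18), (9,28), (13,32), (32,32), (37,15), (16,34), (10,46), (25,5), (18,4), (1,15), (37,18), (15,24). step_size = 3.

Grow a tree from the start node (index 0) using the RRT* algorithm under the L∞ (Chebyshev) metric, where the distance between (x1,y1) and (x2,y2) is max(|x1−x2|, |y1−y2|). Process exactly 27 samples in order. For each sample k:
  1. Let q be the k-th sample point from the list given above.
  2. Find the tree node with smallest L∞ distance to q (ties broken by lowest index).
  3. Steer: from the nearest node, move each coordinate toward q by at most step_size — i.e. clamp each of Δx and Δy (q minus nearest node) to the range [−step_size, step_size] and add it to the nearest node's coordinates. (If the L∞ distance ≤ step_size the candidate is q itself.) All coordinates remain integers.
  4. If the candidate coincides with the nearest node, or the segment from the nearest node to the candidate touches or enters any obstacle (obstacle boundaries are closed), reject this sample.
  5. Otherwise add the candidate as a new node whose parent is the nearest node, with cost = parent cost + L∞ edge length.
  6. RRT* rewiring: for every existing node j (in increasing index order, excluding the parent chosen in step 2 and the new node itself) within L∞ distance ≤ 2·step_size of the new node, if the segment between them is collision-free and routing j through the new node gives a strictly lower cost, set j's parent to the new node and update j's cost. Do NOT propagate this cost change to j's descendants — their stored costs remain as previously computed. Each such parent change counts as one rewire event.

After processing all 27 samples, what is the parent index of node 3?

Parent of node 3: 2

1. q=(36,0) nearest=0 d=36 new=(3,0) → add node 1 parent=0 cost=3
2. q=(1,5) nearest=0 d=3 new=(1,5) → add node 2 parent=0 cost=3
3. q=(22,37) nearest=2 d=32 new=(4,8) → add node 3 parent=2 cost=6
4. q=(26,40) nearest=3 d=32 new=(7,11) → add node 4 parent=3 cost=9
5. q=(32,26) nearest=4 d=25 new=(10,14) → add node 5 parent=4 cost=12
6. q=(17,8) nearest=5 d=7 new=(13,11) → add node 6 parent=5 cost=15
7. q=(12,35) nearest=5 d=21 new=(12,17) → add node 7 parent=5 cost=15
8. q=(31,15) nearest=6 d=18 new=(16,14) → add node 8 parent=6 cost=18
9. q=(20,38) nearest=7 d=21 new=(15,20) → add node 9 parent=7 cost=18
10. q=(28,39) nearest=9 d=19 new=(18,23) → add node 10 parent=9 cost=21
11. q=(30,13) nearest=10 d=12 new=(21,20) → add node 11 parent=10 cost=24
12. q=(5,12) nearest=4 d=2 new=(5,12) → add node 12 parent=4 cost=11
13. q=(3,41) nearest=10 d=18 new=(15,26) → blocked by [11,18]×[24,30], reject
14. q=(1,9) nearest=3 d=3 new=(1,9) → add node 13 parent=3 cost=9
15. q=(2,19) nearest=12 d=7 new=(2,15) → add node 14 parent=12 cost=14
16. q=(9,18) nearest=7 d=3 new=(9,18) → add node 15 parent=7 cost=18
17. q=(9,28) nearest=9 d=8 new=(12,23) → add node 16 parent=9 cost=21
18. q=(13,32) nearest=10 d=9 new=(15,26) → blocked by [11,18]×[24,30], reject
19. q=(32,32) nearest=11 d=12 new=(24,23) → add node 17 parent=11 cost=27
20. q=(37,15) nearest=17 d=13 new=(27,20) → add node 18 parent=17 cost=30
21. q=(16,34) nearest=10 d=11 new=(16,26) → blocked by [11,18]×[24,30], reject
22. q=(10,46) nearest=10 d=23 new=(15,26) → blocked by [11,18]×[24,30], reject
23. q=(25,5) nearest=8 d=9 new=(19,11) → add node 19 parent=8 cost=21
24. q=(18,4) nearest=6 d=7 new=(16,8) → add node 20 parent=6 cost=18
25. q=(1,15) nearest=14 d=1 new=(1,15) → add node 21 parent=14 cost=15
26. q=(37,18) nearest=18 d=10 new=(30,18) → add node 22 parent=18 cost=33
27. q=(15,24) nearest=10 d=3 new=(15,24) → blocked by [11,18]×[24,30], reject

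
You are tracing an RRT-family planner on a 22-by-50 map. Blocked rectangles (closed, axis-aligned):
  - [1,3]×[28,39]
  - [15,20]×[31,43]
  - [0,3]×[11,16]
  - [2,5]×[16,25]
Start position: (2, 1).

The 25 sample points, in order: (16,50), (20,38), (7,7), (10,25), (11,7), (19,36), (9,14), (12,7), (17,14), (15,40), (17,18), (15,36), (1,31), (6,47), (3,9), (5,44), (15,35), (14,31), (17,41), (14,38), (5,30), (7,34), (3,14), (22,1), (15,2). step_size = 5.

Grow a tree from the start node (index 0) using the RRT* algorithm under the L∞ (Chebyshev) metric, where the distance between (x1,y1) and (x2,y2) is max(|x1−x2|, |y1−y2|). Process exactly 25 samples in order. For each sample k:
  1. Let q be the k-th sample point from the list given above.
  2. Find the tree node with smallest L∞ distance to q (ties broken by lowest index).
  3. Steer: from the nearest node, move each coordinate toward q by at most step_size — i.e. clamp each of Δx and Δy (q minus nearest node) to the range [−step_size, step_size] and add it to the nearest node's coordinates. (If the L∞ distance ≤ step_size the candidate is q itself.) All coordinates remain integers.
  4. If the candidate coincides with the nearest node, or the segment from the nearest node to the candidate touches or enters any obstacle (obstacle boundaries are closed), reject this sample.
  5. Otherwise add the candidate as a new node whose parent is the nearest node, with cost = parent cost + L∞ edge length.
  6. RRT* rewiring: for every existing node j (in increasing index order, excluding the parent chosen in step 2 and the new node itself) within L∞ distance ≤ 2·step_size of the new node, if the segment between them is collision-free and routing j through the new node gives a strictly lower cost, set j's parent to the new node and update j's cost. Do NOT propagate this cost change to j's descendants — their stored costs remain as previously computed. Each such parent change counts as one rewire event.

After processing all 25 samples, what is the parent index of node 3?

1. q=(16,50) nearest=0 d=49 new=(7,6) → add node 1 parent=0 cost=5
2. q=(20,38) nearest=1 d=32 new=(12,11) → add node 2 parent=1 cost=10
3. q=(7,7) nearest=1 d=1 new=(7,7) → add node 3 parent=1 cost=6
4. q=(10,25) nearest=2 d=14 new=(10,16) → add node 4 parent=2 cost=15
5. q=(11,7) nearest=1 d=4 new=(11,7) → add node 5 parent=1 cost=9
6. q=(19,36) nearest=4 d=20 new=(15,21) → add node 6 parent=4 cost=20
7. q=(9,14) nearest=4 d=2 new=(9,14) → add node 7 parent=4 cost=17
8. q=(12,7) nearest=5 d=1 new=(12,7) → add node 8 parent=5 cost=10
9. q=(17,14) nearest=2 d=5 new=(17,14) → add node 9 parent=2 cost=15
10. q=(15,40) nearest=6 d=19 new=(15,26) → add node 10 parent=6 cost=25
11. q=(17,18) nearest=6 d=3 new=(17,18) → add node 11 parent=6 cost=23
12. q=(15,36) nearest=10 d=10 new=(15,31) → blocked by [15,20]×[31,43], reject
13. q=(1,31) nearest=6 d=14 new=(10,26) → add node 12 parent=6 cost=25
14. q=(6,47) nearest=10 d=21 new=(10,31) → add node 13 parent=10 cost=30
15. q=(3,9) nearest=1 d=4 new=(3,9) → add node 14 parent=1 cost=9; rewire 7→14 (15<17)
16. q=(5,44) nearest=13 d=13 new=(5,36) → add node 15 parent=13 cost=35
17. q=(15,35) nearest=13 d=5 new=(15,35) → blocked by [15,20]×[31,43], reject
18. q=(14,31) nearest=13 d=4 new=(14,31) → add node 16 parent=13 cost=34
19. q=(17,41) nearest=13 d=10 new=(15,36) → blocked by [15,20]×[31,43], reject
20. q=(14,38) nearest=13 d=7 new=(14,36) → add node 17 parent=13 cost=35
21. q=(5,30) nearest=12 d=5 new=(5,30) → add node 18 parent=12 cost=30
22. q=(7,34) nearest=15 d=2 new=(7,34) → add node 19 parent=15 cost=37
23. q=(3,14) nearest=14 d=5 new=(3,14) → blocked by [0,3]×[11,16], reject
24. q=(22,1) nearest=2 d=10 new=(17,6) → add node 20 parent=2 cost=15
25. q=(15,2) nearest=20 d=4 new=(15,2) → add node 21 parent=20 cost=19

Parent of node 3: 1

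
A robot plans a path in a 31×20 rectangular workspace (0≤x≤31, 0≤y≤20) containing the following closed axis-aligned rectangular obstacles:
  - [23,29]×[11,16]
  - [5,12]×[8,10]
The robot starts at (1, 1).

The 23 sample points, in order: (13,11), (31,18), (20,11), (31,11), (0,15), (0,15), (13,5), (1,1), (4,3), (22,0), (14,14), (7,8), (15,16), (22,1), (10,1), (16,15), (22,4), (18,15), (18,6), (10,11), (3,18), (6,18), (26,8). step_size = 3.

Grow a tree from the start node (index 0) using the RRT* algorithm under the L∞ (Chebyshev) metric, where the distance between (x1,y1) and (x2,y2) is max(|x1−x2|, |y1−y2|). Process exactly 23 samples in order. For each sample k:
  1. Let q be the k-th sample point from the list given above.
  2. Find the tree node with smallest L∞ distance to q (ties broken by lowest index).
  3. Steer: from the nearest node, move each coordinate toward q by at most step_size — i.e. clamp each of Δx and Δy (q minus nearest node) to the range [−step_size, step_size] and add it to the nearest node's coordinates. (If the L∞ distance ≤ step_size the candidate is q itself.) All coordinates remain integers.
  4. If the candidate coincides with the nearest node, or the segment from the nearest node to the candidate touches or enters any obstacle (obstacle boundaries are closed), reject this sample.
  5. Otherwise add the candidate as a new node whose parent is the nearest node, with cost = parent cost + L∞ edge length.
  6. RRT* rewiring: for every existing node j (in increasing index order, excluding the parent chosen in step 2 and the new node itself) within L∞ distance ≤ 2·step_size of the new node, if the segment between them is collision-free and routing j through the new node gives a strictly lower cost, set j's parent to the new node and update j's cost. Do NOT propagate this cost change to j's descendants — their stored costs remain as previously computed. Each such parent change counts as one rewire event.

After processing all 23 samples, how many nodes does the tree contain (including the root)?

1. q=(13,11) nearest=0 d=12 new=(4,4) → add node 1 parent=0 cost=3
2. q=(31,18) nearest=1 d=27 new=(7,7) → add node 2 parent=1 cost=6
3. q=(20,11) nearest=2 d=13 new=(10,10) → blocked by [5,12]×[8,10], reject
4. q=(31,11) nearest=2 d=24 new=(10,10) → blocked by [5,12]×[8,10], reject
5. q=(0,15) nearest=2 d=8 new=(4,10) → blocked by [5,12]×[8,10], reject
6. q=(0,15) nearest=2 d=8 new=(4,10) → blocked by [5,12]×[8,10], reject
7. q=(13,5) nearest=2 d=6 new=(10,5) → add node 3 parent=2 cost=9
8. q=(1,1) nearest=0 d=0 → coincident, reject
9. q=(4,3) nearest=1 d=1 new=(4,3) → add node 4 parent=1 cost=4
10. q=(22,0) nearest=3 d=12 new=(13,2) → add node 5 parent=3 cost=12
11. q=(14,14) nearest=2 d=7 new=(10,10) → blocked by [5,12]×[8,10], reject
12. q=(7,8) nearest=2 d=1 new=(7,8) → blocked by [5,12]×[8,10], reject
13. q=(15,16) nearest=2 d=9 new=(10,10) → blocked by [5,12]×[8,10], reject
14. q=(22,1) nearest=5 d=9 new=(16,1) → add node 6 parent=5 cost=15
15. q=(10,1) nearest=5 d=3 new=(10,1) → add node 7 parent=5 cost=15
16. q=(16,15) nearest=2 d=9 new=(10,10) → blocked by [5,12]×[8,10], reject
17. q=(22,4) nearest=6 d=6 new=(19,4) → add node 8 parent=6 cost=18
18. q=(18,15) nearest=3 d=10 new=(13,8) → add node 9 parent=3 cost=12
19. q=(18,6) nearest=8 d=2 new=(18,6) → add node 10 parent=8 cost=20
20. q=(10,11) nearest=9 d=3 new=(10,11) → blocked by [5,12]×[8,10], reject
21. q=(3,18) nearest=9 d=10 new=(10,11) → blocked by [5,12]×[8,10], reject
22. q=(6,18) nearest=9 d=10 new=(10,11) → blocked by [5,12]×[8,10], reject
23. q=(26,8) nearest=8 d=7 new=(22,7) → add node 11 parent=8 cost=21

Node count: 12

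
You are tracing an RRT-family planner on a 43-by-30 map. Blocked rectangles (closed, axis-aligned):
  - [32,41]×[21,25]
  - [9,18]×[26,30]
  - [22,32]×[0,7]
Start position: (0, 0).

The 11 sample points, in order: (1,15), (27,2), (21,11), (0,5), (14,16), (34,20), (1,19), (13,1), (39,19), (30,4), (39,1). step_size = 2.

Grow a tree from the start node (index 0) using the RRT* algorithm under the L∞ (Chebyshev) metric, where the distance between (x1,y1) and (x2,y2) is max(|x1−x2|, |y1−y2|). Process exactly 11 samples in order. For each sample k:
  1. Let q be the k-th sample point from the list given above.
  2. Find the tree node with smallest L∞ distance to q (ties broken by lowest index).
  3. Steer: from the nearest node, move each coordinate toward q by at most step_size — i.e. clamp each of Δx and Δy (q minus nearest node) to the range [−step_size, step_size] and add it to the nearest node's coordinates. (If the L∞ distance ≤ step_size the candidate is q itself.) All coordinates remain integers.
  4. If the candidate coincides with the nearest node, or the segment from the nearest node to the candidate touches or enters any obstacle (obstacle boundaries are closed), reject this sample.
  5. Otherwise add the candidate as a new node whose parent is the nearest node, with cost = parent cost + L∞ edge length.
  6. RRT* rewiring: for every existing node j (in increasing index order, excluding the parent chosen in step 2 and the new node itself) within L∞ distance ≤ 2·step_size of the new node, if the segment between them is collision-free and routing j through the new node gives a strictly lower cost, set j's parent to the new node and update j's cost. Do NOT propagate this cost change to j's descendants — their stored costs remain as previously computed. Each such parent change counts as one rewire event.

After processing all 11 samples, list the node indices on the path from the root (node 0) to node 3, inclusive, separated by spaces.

1. q=(1,15) nearest=0 d=15 new=(1,2) → add node 1 parent=0 cost=2
2. q=(27,2) nearest=1 d=26 new=(3,2) → add node 2 parent=1 cost=4
3. q=(21,11) nearest=2 d=18 new=(5,4) → add node 3 parent=2 cost=6
4. q=(0,5) nearest=1 d=3 new=(0,4) → add node 4 parent=1 cost=4
5. q=(14,16) nearest=3 d=12 new=(7,6) → add node 5 parent=3 cost=8
6. q=(34,20) nearest=5 d=27 new=(9,8) → add node 6 parent=5 cost=10
7. q=(1,19) nearest=6 d=11 new=(7,10) → add node 7 parent=6 cost=12
8. q=(13,1) nearest=5 d=6 new=(9,4) → add node 8 parent=5 cost=10
9. q=(39,19) nearest=6 d=30 new=(11,10) → add node 9 parent=6 cost=12
10. q=(30,4) nearest=9 d=19 new=(13,8) → add node 10 parent=9 cost=14
11. q=(39,1) nearest=10 d=26 new=(15,6) → add node 11 parent=10 cost=16

Path: 0 1 2 3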